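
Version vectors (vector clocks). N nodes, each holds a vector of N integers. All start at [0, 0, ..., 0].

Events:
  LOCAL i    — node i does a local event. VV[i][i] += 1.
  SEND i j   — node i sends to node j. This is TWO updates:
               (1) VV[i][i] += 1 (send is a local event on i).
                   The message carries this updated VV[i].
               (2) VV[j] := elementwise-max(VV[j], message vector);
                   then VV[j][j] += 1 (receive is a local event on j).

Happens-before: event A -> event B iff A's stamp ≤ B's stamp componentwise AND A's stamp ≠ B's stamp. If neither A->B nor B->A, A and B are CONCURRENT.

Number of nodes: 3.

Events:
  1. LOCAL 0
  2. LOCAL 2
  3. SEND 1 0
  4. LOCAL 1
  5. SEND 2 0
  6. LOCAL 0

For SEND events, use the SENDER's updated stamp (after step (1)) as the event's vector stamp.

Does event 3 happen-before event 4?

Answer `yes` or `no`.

Answer: yes

Derivation:
Initial: VV[0]=[0, 0, 0]
Initial: VV[1]=[0, 0, 0]
Initial: VV[2]=[0, 0, 0]
Event 1: LOCAL 0: VV[0][0]++ -> VV[0]=[1, 0, 0]
Event 2: LOCAL 2: VV[2][2]++ -> VV[2]=[0, 0, 1]
Event 3: SEND 1->0: VV[1][1]++ -> VV[1]=[0, 1, 0], msg_vec=[0, 1, 0]; VV[0]=max(VV[0],msg_vec) then VV[0][0]++ -> VV[0]=[2, 1, 0]
Event 4: LOCAL 1: VV[1][1]++ -> VV[1]=[0, 2, 0]
Event 5: SEND 2->0: VV[2][2]++ -> VV[2]=[0, 0, 2], msg_vec=[0, 0, 2]; VV[0]=max(VV[0],msg_vec) then VV[0][0]++ -> VV[0]=[3, 1, 2]
Event 6: LOCAL 0: VV[0][0]++ -> VV[0]=[4, 1, 2]
Event 3 stamp: [0, 1, 0]
Event 4 stamp: [0, 2, 0]
[0, 1, 0] <= [0, 2, 0]? True. Equal? False. Happens-before: True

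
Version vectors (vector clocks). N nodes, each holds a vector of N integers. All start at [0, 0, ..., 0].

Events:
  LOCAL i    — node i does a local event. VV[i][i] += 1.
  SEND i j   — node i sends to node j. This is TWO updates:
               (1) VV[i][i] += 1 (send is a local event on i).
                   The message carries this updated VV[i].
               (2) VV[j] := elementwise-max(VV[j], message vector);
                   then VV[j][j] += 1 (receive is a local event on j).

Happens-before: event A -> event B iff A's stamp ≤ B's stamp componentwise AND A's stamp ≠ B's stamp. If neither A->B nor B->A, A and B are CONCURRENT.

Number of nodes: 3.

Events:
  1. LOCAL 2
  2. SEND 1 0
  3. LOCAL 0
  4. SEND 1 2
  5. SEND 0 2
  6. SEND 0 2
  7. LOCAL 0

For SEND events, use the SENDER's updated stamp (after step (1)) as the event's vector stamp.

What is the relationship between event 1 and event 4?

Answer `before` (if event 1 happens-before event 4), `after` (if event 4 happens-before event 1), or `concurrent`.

Answer: concurrent

Derivation:
Initial: VV[0]=[0, 0, 0]
Initial: VV[1]=[0, 0, 0]
Initial: VV[2]=[0, 0, 0]
Event 1: LOCAL 2: VV[2][2]++ -> VV[2]=[0, 0, 1]
Event 2: SEND 1->0: VV[1][1]++ -> VV[1]=[0, 1, 0], msg_vec=[0, 1, 0]; VV[0]=max(VV[0],msg_vec) then VV[0][0]++ -> VV[0]=[1, 1, 0]
Event 3: LOCAL 0: VV[0][0]++ -> VV[0]=[2, 1, 0]
Event 4: SEND 1->2: VV[1][1]++ -> VV[1]=[0, 2, 0], msg_vec=[0, 2, 0]; VV[2]=max(VV[2],msg_vec) then VV[2][2]++ -> VV[2]=[0, 2, 2]
Event 5: SEND 0->2: VV[0][0]++ -> VV[0]=[3, 1, 0], msg_vec=[3, 1, 0]; VV[2]=max(VV[2],msg_vec) then VV[2][2]++ -> VV[2]=[3, 2, 3]
Event 6: SEND 0->2: VV[0][0]++ -> VV[0]=[4, 1, 0], msg_vec=[4, 1, 0]; VV[2]=max(VV[2],msg_vec) then VV[2][2]++ -> VV[2]=[4, 2, 4]
Event 7: LOCAL 0: VV[0][0]++ -> VV[0]=[5, 1, 0]
Event 1 stamp: [0, 0, 1]
Event 4 stamp: [0, 2, 0]
[0, 0, 1] <= [0, 2, 0]? False
[0, 2, 0] <= [0, 0, 1]? False
Relation: concurrent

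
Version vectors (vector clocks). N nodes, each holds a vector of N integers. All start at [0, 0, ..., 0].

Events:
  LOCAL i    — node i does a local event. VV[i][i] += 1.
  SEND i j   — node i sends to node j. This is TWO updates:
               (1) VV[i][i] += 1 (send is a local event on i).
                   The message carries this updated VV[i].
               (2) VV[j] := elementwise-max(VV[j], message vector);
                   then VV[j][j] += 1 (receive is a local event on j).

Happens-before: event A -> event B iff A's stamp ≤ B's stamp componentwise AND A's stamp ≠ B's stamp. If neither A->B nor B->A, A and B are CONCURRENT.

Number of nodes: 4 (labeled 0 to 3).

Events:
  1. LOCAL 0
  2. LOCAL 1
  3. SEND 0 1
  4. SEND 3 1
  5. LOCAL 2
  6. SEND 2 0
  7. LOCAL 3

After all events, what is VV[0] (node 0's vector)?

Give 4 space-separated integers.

Initial: VV[0]=[0, 0, 0, 0]
Initial: VV[1]=[0, 0, 0, 0]
Initial: VV[2]=[0, 0, 0, 0]
Initial: VV[3]=[0, 0, 0, 0]
Event 1: LOCAL 0: VV[0][0]++ -> VV[0]=[1, 0, 0, 0]
Event 2: LOCAL 1: VV[1][1]++ -> VV[1]=[0, 1, 0, 0]
Event 3: SEND 0->1: VV[0][0]++ -> VV[0]=[2, 0, 0, 0], msg_vec=[2, 0, 0, 0]; VV[1]=max(VV[1],msg_vec) then VV[1][1]++ -> VV[1]=[2, 2, 0, 0]
Event 4: SEND 3->1: VV[3][3]++ -> VV[3]=[0, 0, 0, 1], msg_vec=[0, 0, 0, 1]; VV[1]=max(VV[1],msg_vec) then VV[1][1]++ -> VV[1]=[2, 3, 0, 1]
Event 5: LOCAL 2: VV[2][2]++ -> VV[2]=[0, 0, 1, 0]
Event 6: SEND 2->0: VV[2][2]++ -> VV[2]=[0, 0, 2, 0], msg_vec=[0, 0, 2, 0]; VV[0]=max(VV[0],msg_vec) then VV[0][0]++ -> VV[0]=[3, 0, 2, 0]
Event 7: LOCAL 3: VV[3][3]++ -> VV[3]=[0, 0, 0, 2]
Final vectors: VV[0]=[3, 0, 2, 0]; VV[1]=[2, 3, 0, 1]; VV[2]=[0, 0, 2, 0]; VV[3]=[0, 0, 0, 2]

Answer: 3 0 2 0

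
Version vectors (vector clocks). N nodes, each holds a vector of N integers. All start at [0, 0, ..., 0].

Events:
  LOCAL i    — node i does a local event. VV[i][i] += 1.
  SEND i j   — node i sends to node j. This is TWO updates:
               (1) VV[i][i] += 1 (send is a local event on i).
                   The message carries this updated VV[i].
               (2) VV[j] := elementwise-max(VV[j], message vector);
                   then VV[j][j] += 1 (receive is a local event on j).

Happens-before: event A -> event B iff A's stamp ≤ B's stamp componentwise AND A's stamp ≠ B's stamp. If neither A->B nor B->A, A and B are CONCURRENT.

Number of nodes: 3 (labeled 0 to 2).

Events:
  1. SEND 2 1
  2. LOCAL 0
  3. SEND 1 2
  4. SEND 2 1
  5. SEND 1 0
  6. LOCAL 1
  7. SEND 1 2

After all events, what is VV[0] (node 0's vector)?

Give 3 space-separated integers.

Initial: VV[0]=[0, 0, 0]
Initial: VV[1]=[0, 0, 0]
Initial: VV[2]=[0, 0, 0]
Event 1: SEND 2->1: VV[2][2]++ -> VV[2]=[0, 0, 1], msg_vec=[0, 0, 1]; VV[1]=max(VV[1],msg_vec) then VV[1][1]++ -> VV[1]=[0, 1, 1]
Event 2: LOCAL 0: VV[0][0]++ -> VV[0]=[1, 0, 0]
Event 3: SEND 1->2: VV[1][1]++ -> VV[1]=[0, 2, 1], msg_vec=[0, 2, 1]; VV[2]=max(VV[2],msg_vec) then VV[2][2]++ -> VV[2]=[0, 2, 2]
Event 4: SEND 2->1: VV[2][2]++ -> VV[2]=[0, 2, 3], msg_vec=[0, 2, 3]; VV[1]=max(VV[1],msg_vec) then VV[1][1]++ -> VV[1]=[0, 3, 3]
Event 5: SEND 1->0: VV[1][1]++ -> VV[1]=[0, 4, 3], msg_vec=[0, 4, 3]; VV[0]=max(VV[0],msg_vec) then VV[0][0]++ -> VV[0]=[2, 4, 3]
Event 6: LOCAL 1: VV[1][1]++ -> VV[1]=[0, 5, 3]
Event 7: SEND 1->2: VV[1][1]++ -> VV[1]=[0, 6, 3], msg_vec=[0, 6, 3]; VV[2]=max(VV[2],msg_vec) then VV[2][2]++ -> VV[2]=[0, 6, 4]
Final vectors: VV[0]=[2, 4, 3]; VV[1]=[0, 6, 3]; VV[2]=[0, 6, 4]

Answer: 2 4 3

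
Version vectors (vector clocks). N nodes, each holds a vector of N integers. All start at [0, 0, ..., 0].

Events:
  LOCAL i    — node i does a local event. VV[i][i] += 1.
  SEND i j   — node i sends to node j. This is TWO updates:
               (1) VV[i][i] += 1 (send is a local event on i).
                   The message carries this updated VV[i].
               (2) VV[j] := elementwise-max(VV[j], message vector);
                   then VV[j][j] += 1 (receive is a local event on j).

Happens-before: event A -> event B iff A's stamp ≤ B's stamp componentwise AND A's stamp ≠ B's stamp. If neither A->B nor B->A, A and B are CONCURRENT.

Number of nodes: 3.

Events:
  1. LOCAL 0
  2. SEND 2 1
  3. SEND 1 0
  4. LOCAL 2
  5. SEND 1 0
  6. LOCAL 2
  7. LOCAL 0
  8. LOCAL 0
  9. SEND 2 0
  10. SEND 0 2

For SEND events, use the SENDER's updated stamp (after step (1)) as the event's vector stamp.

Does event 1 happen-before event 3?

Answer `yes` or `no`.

Answer: no

Derivation:
Initial: VV[0]=[0, 0, 0]
Initial: VV[1]=[0, 0, 0]
Initial: VV[2]=[0, 0, 0]
Event 1: LOCAL 0: VV[0][0]++ -> VV[0]=[1, 0, 0]
Event 2: SEND 2->1: VV[2][2]++ -> VV[2]=[0, 0, 1], msg_vec=[0, 0, 1]; VV[1]=max(VV[1],msg_vec) then VV[1][1]++ -> VV[1]=[0, 1, 1]
Event 3: SEND 1->0: VV[1][1]++ -> VV[1]=[0, 2, 1], msg_vec=[0, 2, 1]; VV[0]=max(VV[0],msg_vec) then VV[0][0]++ -> VV[0]=[2, 2, 1]
Event 4: LOCAL 2: VV[2][2]++ -> VV[2]=[0, 0, 2]
Event 5: SEND 1->0: VV[1][1]++ -> VV[1]=[0, 3, 1], msg_vec=[0, 3, 1]; VV[0]=max(VV[0],msg_vec) then VV[0][0]++ -> VV[0]=[3, 3, 1]
Event 6: LOCAL 2: VV[2][2]++ -> VV[2]=[0, 0, 3]
Event 7: LOCAL 0: VV[0][0]++ -> VV[0]=[4, 3, 1]
Event 8: LOCAL 0: VV[0][0]++ -> VV[0]=[5, 3, 1]
Event 9: SEND 2->0: VV[2][2]++ -> VV[2]=[0, 0, 4], msg_vec=[0, 0, 4]; VV[0]=max(VV[0],msg_vec) then VV[0][0]++ -> VV[0]=[6, 3, 4]
Event 10: SEND 0->2: VV[0][0]++ -> VV[0]=[7, 3, 4], msg_vec=[7, 3, 4]; VV[2]=max(VV[2],msg_vec) then VV[2][2]++ -> VV[2]=[7, 3, 5]
Event 1 stamp: [1, 0, 0]
Event 3 stamp: [0, 2, 1]
[1, 0, 0] <= [0, 2, 1]? False. Equal? False. Happens-before: False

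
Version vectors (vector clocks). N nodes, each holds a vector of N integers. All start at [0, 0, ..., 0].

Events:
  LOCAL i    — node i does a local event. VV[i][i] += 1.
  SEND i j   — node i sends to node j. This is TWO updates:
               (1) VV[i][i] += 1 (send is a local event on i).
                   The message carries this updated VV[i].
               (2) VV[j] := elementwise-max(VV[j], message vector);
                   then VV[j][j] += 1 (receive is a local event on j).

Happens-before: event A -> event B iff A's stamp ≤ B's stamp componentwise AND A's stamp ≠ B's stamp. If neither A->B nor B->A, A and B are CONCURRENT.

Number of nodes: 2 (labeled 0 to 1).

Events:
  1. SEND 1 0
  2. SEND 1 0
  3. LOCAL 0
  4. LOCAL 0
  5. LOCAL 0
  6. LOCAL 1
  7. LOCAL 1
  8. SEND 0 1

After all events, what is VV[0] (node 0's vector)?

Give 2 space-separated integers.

Initial: VV[0]=[0, 0]
Initial: VV[1]=[0, 0]
Event 1: SEND 1->0: VV[1][1]++ -> VV[1]=[0, 1], msg_vec=[0, 1]; VV[0]=max(VV[0],msg_vec) then VV[0][0]++ -> VV[0]=[1, 1]
Event 2: SEND 1->0: VV[1][1]++ -> VV[1]=[0, 2], msg_vec=[0, 2]; VV[0]=max(VV[0],msg_vec) then VV[0][0]++ -> VV[0]=[2, 2]
Event 3: LOCAL 0: VV[0][0]++ -> VV[0]=[3, 2]
Event 4: LOCAL 0: VV[0][0]++ -> VV[0]=[4, 2]
Event 5: LOCAL 0: VV[0][0]++ -> VV[0]=[5, 2]
Event 6: LOCAL 1: VV[1][1]++ -> VV[1]=[0, 3]
Event 7: LOCAL 1: VV[1][1]++ -> VV[1]=[0, 4]
Event 8: SEND 0->1: VV[0][0]++ -> VV[0]=[6, 2], msg_vec=[6, 2]; VV[1]=max(VV[1],msg_vec) then VV[1][1]++ -> VV[1]=[6, 5]
Final vectors: VV[0]=[6, 2]; VV[1]=[6, 5]

Answer: 6 2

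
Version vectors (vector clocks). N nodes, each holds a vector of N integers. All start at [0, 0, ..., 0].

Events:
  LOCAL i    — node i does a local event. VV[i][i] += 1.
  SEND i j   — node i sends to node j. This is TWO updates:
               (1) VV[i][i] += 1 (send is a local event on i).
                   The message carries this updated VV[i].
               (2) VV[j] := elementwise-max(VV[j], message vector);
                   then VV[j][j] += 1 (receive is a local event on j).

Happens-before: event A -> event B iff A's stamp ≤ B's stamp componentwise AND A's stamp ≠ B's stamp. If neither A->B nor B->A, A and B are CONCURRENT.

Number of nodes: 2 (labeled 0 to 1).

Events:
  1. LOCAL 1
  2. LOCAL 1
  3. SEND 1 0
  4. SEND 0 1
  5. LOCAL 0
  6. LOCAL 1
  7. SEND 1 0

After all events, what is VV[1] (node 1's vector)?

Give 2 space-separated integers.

Answer: 2 6

Derivation:
Initial: VV[0]=[0, 0]
Initial: VV[1]=[0, 0]
Event 1: LOCAL 1: VV[1][1]++ -> VV[1]=[0, 1]
Event 2: LOCAL 1: VV[1][1]++ -> VV[1]=[0, 2]
Event 3: SEND 1->0: VV[1][1]++ -> VV[1]=[0, 3], msg_vec=[0, 3]; VV[0]=max(VV[0],msg_vec) then VV[0][0]++ -> VV[0]=[1, 3]
Event 4: SEND 0->1: VV[0][0]++ -> VV[0]=[2, 3], msg_vec=[2, 3]; VV[1]=max(VV[1],msg_vec) then VV[1][1]++ -> VV[1]=[2, 4]
Event 5: LOCAL 0: VV[0][0]++ -> VV[0]=[3, 3]
Event 6: LOCAL 1: VV[1][1]++ -> VV[1]=[2, 5]
Event 7: SEND 1->0: VV[1][1]++ -> VV[1]=[2, 6], msg_vec=[2, 6]; VV[0]=max(VV[0],msg_vec) then VV[0][0]++ -> VV[0]=[4, 6]
Final vectors: VV[0]=[4, 6]; VV[1]=[2, 6]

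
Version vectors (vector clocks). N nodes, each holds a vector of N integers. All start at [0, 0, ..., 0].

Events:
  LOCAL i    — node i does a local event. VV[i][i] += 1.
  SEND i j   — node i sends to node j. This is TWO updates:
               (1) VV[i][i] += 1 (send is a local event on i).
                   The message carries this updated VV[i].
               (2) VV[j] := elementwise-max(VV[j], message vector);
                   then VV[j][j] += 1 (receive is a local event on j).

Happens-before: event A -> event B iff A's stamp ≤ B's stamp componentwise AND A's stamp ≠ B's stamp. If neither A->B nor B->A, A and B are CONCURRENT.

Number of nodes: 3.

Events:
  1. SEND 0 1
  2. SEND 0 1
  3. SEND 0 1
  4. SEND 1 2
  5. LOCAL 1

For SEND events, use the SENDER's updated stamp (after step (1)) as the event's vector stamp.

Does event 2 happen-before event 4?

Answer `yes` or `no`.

Answer: yes

Derivation:
Initial: VV[0]=[0, 0, 0]
Initial: VV[1]=[0, 0, 0]
Initial: VV[2]=[0, 0, 0]
Event 1: SEND 0->1: VV[0][0]++ -> VV[0]=[1, 0, 0], msg_vec=[1, 0, 0]; VV[1]=max(VV[1],msg_vec) then VV[1][1]++ -> VV[1]=[1, 1, 0]
Event 2: SEND 0->1: VV[0][0]++ -> VV[0]=[2, 0, 0], msg_vec=[2, 0, 0]; VV[1]=max(VV[1],msg_vec) then VV[1][1]++ -> VV[1]=[2, 2, 0]
Event 3: SEND 0->1: VV[0][0]++ -> VV[0]=[3, 0, 0], msg_vec=[3, 0, 0]; VV[1]=max(VV[1],msg_vec) then VV[1][1]++ -> VV[1]=[3, 3, 0]
Event 4: SEND 1->2: VV[1][1]++ -> VV[1]=[3, 4, 0], msg_vec=[3, 4, 0]; VV[2]=max(VV[2],msg_vec) then VV[2][2]++ -> VV[2]=[3, 4, 1]
Event 5: LOCAL 1: VV[1][1]++ -> VV[1]=[3, 5, 0]
Event 2 stamp: [2, 0, 0]
Event 4 stamp: [3, 4, 0]
[2, 0, 0] <= [3, 4, 0]? True. Equal? False. Happens-before: True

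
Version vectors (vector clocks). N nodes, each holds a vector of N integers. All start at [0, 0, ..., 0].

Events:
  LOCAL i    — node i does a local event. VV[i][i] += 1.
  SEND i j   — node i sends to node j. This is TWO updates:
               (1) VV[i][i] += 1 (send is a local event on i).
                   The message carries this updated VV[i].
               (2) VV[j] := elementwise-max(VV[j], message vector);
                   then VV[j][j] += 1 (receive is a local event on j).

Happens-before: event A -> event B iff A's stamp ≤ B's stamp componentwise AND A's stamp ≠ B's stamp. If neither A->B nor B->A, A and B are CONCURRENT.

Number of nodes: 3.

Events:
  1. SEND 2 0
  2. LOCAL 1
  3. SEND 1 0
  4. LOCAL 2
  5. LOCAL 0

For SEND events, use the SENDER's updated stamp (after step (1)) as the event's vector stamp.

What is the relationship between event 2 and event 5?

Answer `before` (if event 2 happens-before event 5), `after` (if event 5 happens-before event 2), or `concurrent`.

Answer: before

Derivation:
Initial: VV[0]=[0, 0, 0]
Initial: VV[1]=[0, 0, 0]
Initial: VV[2]=[0, 0, 0]
Event 1: SEND 2->0: VV[2][2]++ -> VV[2]=[0, 0, 1], msg_vec=[0, 0, 1]; VV[0]=max(VV[0],msg_vec) then VV[0][0]++ -> VV[0]=[1, 0, 1]
Event 2: LOCAL 1: VV[1][1]++ -> VV[1]=[0, 1, 0]
Event 3: SEND 1->0: VV[1][1]++ -> VV[1]=[0, 2, 0], msg_vec=[0, 2, 0]; VV[0]=max(VV[0],msg_vec) then VV[0][0]++ -> VV[0]=[2, 2, 1]
Event 4: LOCAL 2: VV[2][2]++ -> VV[2]=[0, 0, 2]
Event 5: LOCAL 0: VV[0][0]++ -> VV[0]=[3, 2, 1]
Event 2 stamp: [0, 1, 0]
Event 5 stamp: [3, 2, 1]
[0, 1, 0] <= [3, 2, 1]? True
[3, 2, 1] <= [0, 1, 0]? False
Relation: before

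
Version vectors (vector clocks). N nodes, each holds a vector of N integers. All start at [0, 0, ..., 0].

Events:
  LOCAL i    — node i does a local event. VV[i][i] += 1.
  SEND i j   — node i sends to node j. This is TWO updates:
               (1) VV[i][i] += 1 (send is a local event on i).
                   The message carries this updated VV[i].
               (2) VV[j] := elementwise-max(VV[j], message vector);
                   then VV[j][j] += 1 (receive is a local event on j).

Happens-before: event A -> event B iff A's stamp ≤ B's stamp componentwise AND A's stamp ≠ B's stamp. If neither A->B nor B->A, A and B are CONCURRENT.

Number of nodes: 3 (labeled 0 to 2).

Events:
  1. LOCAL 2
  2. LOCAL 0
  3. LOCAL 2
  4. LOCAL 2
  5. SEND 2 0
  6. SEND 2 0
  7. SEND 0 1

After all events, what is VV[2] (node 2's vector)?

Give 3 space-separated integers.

Initial: VV[0]=[0, 0, 0]
Initial: VV[1]=[0, 0, 0]
Initial: VV[2]=[0, 0, 0]
Event 1: LOCAL 2: VV[2][2]++ -> VV[2]=[0, 0, 1]
Event 2: LOCAL 0: VV[0][0]++ -> VV[0]=[1, 0, 0]
Event 3: LOCAL 2: VV[2][2]++ -> VV[2]=[0, 0, 2]
Event 4: LOCAL 2: VV[2][2]++ -> VV[2]=[0, 0, 3]
Event 5: SEND 2->0: VV[2][2]++ -> VV[2]=[0, 0, 4], msg_vec=[0, 0, 4]; VV[0]=max(VV[0],msg_vec) then VV[0][0]++ -> VV[0]=[2, 0, 4]
Event 6: SEND 2->0: VV[2][2]++ -> VV[2]=[0, 0, 5], msg_vec=[0, 0, 5]; VV[0]=max(VV[0],msg_vec) then VV[0][0]++ -> VV[0]=[3, 0, 5]
Event 7: SEND 0->1: VV[0][0]++ -> VV[0]=[4, 0, 5], msg_vec=[4, 0, 5]; VV[1]=max(VV[1],msg_vec) then VV[1][1]++ -> VV[1]=[4, 1, 5]
Final vectors: VV[0]=[4, 0, 5]; VV[1]=[4, 1, 5]; VV[2]=[0, 0, 5]

Answer: 0 0 5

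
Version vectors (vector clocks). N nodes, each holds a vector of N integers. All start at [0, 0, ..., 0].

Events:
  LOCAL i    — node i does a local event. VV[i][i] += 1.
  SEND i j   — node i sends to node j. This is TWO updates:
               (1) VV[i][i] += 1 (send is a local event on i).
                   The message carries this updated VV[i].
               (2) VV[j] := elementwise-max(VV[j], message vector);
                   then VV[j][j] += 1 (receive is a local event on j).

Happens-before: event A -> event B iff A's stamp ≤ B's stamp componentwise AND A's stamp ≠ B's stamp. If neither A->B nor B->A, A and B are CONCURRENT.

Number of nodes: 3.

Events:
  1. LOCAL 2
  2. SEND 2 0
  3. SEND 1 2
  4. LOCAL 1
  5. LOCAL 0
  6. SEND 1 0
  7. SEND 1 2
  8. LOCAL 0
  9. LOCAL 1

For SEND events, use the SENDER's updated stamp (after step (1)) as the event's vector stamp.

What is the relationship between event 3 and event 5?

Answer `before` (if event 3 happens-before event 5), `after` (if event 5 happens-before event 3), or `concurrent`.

Initial: VV[0]=[0, 0, 0]
Initial: VV[1]=[0, 0, 0]
Initial: VV[2]=[0, 0, 0]
Event 1: LOCAL 2: VV[2][2]++ -> VV[2]=[0, 0, 1]
Event 2: SEND 2->0: VV[2][2]++ -> VV[2]=[0, 0, 2], msg_vec=[0, 0, 2]; VV[0]=max(VV[0],msg_vec) then VV[0][0]++ -> VV[0]=[1, 0, 2]
Event 3: SEND 1->2: VV[1][1]++ -> VV[1]=[0, 1, 0], msg_vec=[0, 1, 0]; VV[2]=max(VV[2],msg_vec) then VV[2][2]++ -> VV[2]=[0, 1, 3]
Event 4: LOCAL 1: VV[1][1]++ -> VV[1]=[0, 2, 0]
Event 5: LOCAL 0: VV[0][0]++ -> VV[0]=[2, 0, 2]
Event 6: SEND 1->0: VV[1][1]++ -> VV[1]=[0, 3, 0], msg_vec=[0, 3, 0]; VV[0]=max(VV[0],msg_vec) then VV[0][0]++ -> VV[0]=[3, 3, 2]
Event 7: SEND 1->2: VV[1][1]++ -> VV[1]=[0, 4, 0], msg_vec=[0, 4, 0]; VV[2]=max(VV[2],msg_vec) then VV[2][2]++ -> VV[2]=[0, 4, 4]
Event 8: LOCAL 0: VV[0][0]++ -> VV[0]=[4, 3, 2]
Event 9: LOCAL 1: VV[1][1]++ -> VV[1]=[0, 5, 0]
Event 3 stamp: [0, 1, 0]
Event 5 stamp: [2, 0, 2]
[0, 1, 0] <= [2, 0, 2]? False
[2, 0, 2] <= [0, 1, 0]? False
Relation: concurrent

Answer: concurrent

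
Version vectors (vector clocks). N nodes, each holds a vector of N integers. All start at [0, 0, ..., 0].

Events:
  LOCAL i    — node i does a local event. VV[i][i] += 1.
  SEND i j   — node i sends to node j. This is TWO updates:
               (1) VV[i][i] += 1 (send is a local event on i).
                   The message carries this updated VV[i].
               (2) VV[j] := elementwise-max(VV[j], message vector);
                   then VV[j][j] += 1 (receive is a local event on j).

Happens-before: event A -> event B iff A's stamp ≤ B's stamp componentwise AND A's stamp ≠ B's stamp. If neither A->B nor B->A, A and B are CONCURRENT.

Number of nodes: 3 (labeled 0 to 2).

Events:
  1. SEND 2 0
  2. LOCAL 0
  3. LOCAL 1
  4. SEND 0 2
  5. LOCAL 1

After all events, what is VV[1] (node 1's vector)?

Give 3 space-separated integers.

Initial: VV[0]=[0, 0, 0]
Initial: VV[1]=[0, 0, 0]
Initial: VV[2]=[0, 0, 0]
Event 1: SEND 2->0: VV[2][2]++ -> VV[2]=[0, 0, 1], msg_vec=[0, 0, 1]; VV[0]=max(VV[0],msg_vec) then VV[0][0]++ -> VV[0]=[1, 0, 1]
Event 2: LOCAL 0: VV[0][0]++ -> VV[0]=[2, 0, 1]
Event 3: LOCAL 1: VV[1][1]++ -> VV[1]=[0, 1, 0]
Event 4: SEND 0->2: VV[0][0]++ -> VV[0]=[3, 0, 1], msg_vec=[3, 0, 1]; VV[2]=max(VV[2],msg_vec) then VV[2][2]++ -> VV[2]=[3, 0, 2]
Event 5: LOCAL 1: VV[1][1]++ -> VV[1]=[0, 2, 0]
Final vectors: VV[0]=[3, 0, 1]; VV[1]=[0, 2, 0]; VV[2]=[3, 0, 2]

Answer: 0 2 0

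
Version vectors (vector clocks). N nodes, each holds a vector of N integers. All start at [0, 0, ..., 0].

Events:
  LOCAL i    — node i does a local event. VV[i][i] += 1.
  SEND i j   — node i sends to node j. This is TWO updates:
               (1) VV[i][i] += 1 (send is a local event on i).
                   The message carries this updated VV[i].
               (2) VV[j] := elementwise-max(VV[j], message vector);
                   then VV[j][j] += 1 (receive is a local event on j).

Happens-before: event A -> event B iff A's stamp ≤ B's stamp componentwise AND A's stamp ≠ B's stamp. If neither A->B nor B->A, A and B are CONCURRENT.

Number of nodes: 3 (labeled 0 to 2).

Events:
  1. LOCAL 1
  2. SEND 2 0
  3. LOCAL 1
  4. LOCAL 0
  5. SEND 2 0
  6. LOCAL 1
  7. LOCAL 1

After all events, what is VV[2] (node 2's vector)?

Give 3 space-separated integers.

Initial: VV[0]=[0, 0, 0]
Initial: VV[1]=[0, 0, 0]
Initial: VV[2]=[0, 0, 0]
Event 1: LOCAL 1: VV[1][1]++ -> VV[1]=[0, 1, 0]
Event 2: SEND 2->0: VV[2][2]++ -> VV[2]=[0, 0, 1], msg_vec=[0, 0, 1]; VV[0]=max(VV[0],msg_vec) then VV[0][0]++ -> VV[0]=[1, 0, 1]
Event 3: LOCAL 1: VV[1][1]++ -> VV[1]=[0, 2, 0]
Event 4: LOCAL 0: VV[0][0]++ -> VV[0]=[2, 0, 1]
Event 5: SEND 2->0: VV[2][2]++ -> VV[2]=[0, 0, 2], msg_vec=[0, 0, 2]; VV[0]=max(VV[0],msg_vec) then VV[0][0]++ -> VV[0]=[3, 0, 2]
Event 6: LOCAL 1: VV[1][1]++ -> VV[1]=[0, 3, 0]
Event 7: LOCAL 1: VV[1][1]++ -> VV[1]=[0, 4, 0]
Final vectors: VV[0]=[3, 0, 2]; VV[1]=[0, 4, 0]; VV[2]=[0, 0, 2]

Answer: 0 0 2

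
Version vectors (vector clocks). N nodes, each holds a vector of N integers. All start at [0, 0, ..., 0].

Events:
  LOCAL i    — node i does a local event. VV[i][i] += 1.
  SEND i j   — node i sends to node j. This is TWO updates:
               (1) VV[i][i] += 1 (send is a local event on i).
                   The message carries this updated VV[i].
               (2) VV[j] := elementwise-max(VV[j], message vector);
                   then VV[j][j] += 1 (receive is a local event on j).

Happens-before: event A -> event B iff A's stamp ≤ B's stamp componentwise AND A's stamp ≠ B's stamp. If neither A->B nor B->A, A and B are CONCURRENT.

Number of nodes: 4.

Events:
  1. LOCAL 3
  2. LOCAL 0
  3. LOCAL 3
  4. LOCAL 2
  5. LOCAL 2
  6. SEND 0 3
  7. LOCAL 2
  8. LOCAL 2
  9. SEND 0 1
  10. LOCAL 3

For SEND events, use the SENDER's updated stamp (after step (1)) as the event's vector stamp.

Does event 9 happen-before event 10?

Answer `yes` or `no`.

Answer: no

Derivation:
Initial: VV[0]=[0, 0, 0, 0]
Initial: VV[1]=[0, 0, 0, 0]
Initial: VV[2]=[0, 0, 0, 0]
Initial: VV[3]=[0, 0, 0, 0]
Event 1: LOCAL 3: VV[3][3]++ -> VV[3]=[0, 0, 0, 1]
Event 2: LOCAL 0: VV[0][0]++ -> VV[0]=[1, 0, 0, 0]
Event 3: LOCAL 3: VV[3][3]++ -> VV[3]=[0, 0, 0, 2]
Event 4: LOCAL 2: VV[2][2]++ -> VV[2]=[0, 0, 1, 0]
Event 5: LOCAL 2: VV[2][2]++ -> VV[2]=[0, 0, 2, 0]
Event 6: SEND 0->3: VV[0][0]++ -> VV[0]=[2, 0, 0, 0], msg_vec=[2, 0, 0, 0]; VV[3]=max(VV[3],msg_vec) then VV[3][3]++ -> VV[3]=[2, 0, 0, 3]
Event 7: LOCAL 2: VV[2][2]++ -> VV[2]=[0, 0, 3, 0]
Event 8: LOCAL 2: VV[2][2]++ -> VV[2]=[0, 0, 4, 0]
Event 9: SEND 0->1: VV[0][0]++ -> VV[0]=[3, 0, 0, 0], msg_vec=[3, 0, 0, 0]; VV[1]=max(VV[1],msg_vec) then VV[1][1]++ -> VV[1]=[3, 1, 0, 0]
Event 10: LOCAL 3: VV[3][3]++ -> VV[3]=[2, 0, 0, 4]
Event 9 stamp: [3, 0, 0, 0]
Event 10 stamp: [2, 0, 0, 4]
[3, 0, 0, 0] <= [2, 0, 0, 4]? False. Equal? False. Happens-before: False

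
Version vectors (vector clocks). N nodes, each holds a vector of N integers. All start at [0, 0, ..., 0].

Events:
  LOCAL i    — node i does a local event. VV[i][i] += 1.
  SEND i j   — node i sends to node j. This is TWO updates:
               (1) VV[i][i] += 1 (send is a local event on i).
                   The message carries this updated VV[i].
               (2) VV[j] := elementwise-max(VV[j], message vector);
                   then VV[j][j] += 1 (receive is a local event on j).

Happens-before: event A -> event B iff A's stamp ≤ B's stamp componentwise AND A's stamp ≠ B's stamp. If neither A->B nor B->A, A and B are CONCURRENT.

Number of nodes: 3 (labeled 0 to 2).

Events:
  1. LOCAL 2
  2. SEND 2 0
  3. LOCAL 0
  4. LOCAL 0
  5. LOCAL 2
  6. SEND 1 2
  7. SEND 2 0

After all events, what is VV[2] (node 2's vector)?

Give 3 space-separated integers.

Answer: 0 1 5

Derivation:
Initial: VV[0]=[0, 0, 0]
Initial: VV[1]=[0, 0, 0]
Initial: VV[2]=[0, 0, 0]
Event 1: LOCAL 2: VV[2][2]++ -> VV[2]=[0, 0, 1]
Event 2: SEND 2->0: VV[2][2]++ -> VV[2]=[0, 0, 2], msg_vec=[0, 0, 2]; VV[0]=max(VV[0],msg_vec) then VV[0][0]++ -> VV[0]=[1, 0, 2]
Event 3: LOCAL 0: VV[0][0]++ -> VV[0]=[2, 0, 2]
Event 4: LOCAL 0: VV[0][0]++ -> VV[0]=[3, 0, 2]
Event 5: LOCAL 2: VV[2][2]++ -> VV[2]=[0, 0, 3]
Event 6: SEND 1->2: VV[1][1]++ -> VV[1]=[0, 1, 0], msg_vec=[0, 1, 0]; VV[2]=max(VV[2],msg_vec) then VV[2][2]++ -> VV[2]=[0, 1, 4]
Event 7: SEND 2->0: VV[2][2]++ -> VV[2]=[0, 1, 5], msg_vec=[0, 1, 5]; VV[0]=max(VV[0],msg_vec) then VV[0][0]++ -> VV[0]=[4, 1, 5]
Final vectors: VV[0]=[4, 1, 5]; VV[1]=[0, 1, 0]; VV[2]=[0, 1, 5]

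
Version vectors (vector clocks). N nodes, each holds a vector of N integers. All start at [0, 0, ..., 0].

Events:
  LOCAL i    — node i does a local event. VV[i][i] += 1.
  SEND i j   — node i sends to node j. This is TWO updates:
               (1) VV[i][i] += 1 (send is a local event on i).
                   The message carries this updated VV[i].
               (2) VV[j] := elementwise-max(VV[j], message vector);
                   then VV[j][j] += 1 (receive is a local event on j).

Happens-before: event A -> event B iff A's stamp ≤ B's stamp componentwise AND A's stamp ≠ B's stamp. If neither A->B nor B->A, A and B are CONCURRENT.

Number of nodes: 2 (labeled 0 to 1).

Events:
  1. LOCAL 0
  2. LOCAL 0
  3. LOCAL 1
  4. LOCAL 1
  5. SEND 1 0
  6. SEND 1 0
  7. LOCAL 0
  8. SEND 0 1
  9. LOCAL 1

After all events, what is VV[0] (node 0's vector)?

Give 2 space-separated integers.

Answer: 6 4

Derivation:
Initial: VV[0]=[0, 0]
Initial: VV[1]=[0, 0]
Event 1: LOCAL 0: VV[0][0]++ -> VV[0]=[1, 0]
Event 2: LOCAL 0: VV[0][0]++ -> VV[0]=[2, 0]
Event 3: LOCAL 1: VV[1][1]++ -> VV[1]=[0, 1]
Event 4: LOCAL 1: VV[1][1]++ -> VV[1]=[0, 2]
Event 5: SEND 1->0: VV[1][1]++ -> VV[1]=[0, 3], msg_vec=[0, 3]; VV[0]=max(VV[0],msg_vec) then VV[0][0]++ -> VV[0]=[3, 3]
Event 6: SEND 1->0: VV[1][1]++ -> VV[1]=[0, 4], msg_vec=[0, 4]; VV[0]=max(VV[0],msg_vec) then VV[0][0]++ -> VV[0]=[4, 4]
Event 7: LOCAL 0: VV[0][0]++ -> VV[0]=[5, 4]
Event 8: SEND 0->1: VV[0][0]++ -> VV[0]=[6, 4], msg_vec=[6, 4]; VV[1]=max(VV[1],msg_vec) then VV[1][1]++ -> VV[1]=[6, 5]
Event 9: LOCAL 1: VV[1][1]++ -> VV[1]=[6, 6]
Final vectors: VV[0]=[6, 4]; VV[1]=[6, 6]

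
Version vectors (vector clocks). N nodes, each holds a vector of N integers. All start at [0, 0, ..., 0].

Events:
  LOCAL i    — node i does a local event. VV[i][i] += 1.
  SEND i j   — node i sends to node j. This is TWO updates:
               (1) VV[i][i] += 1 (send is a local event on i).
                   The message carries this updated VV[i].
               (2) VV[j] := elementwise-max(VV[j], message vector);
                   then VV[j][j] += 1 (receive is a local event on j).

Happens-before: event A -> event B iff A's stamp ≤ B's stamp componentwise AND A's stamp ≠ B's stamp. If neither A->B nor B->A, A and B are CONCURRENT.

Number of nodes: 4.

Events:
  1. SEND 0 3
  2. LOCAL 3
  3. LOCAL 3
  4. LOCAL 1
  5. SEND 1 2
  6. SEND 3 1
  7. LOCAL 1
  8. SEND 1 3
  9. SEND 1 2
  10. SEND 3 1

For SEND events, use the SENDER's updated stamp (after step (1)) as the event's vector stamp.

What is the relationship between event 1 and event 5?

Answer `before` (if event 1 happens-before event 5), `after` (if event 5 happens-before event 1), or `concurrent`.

Answer: concurrent

Derivation:
Initial: VV[0]=[0, 0, 0, 0]
Initial: VV[1]=[0, 0, 0, 0]
Initial: VV[2]=[0, 0, 0, 0]
Initial: VV[3]=[0, 0, 0, 0]
Event 1: SEND 0->3: VV[0][0]++ -> VV[0]=[1, 0, 0, 0], msg_vec=[1, 0, 0, 0]; VV[3]=max(VV[3],msg_vec) then VV[3][3]++ -> VV[3]=[1, 0, 0, 1]
Event 2: LOCAL 3: VV[3][3]++ -> VV[3]=[1, 0, 0, 2]
Event 3: LOCAL 3: VV[3][3]++ -> VV[3]=[1, 0, 0, 3]
Event 4: LOCAL 1: VV[1][1]++ -> VV[1]=[0, 1, 0, 0]
Event 5: SEND 1->2: VV[1][1]++ -> VV[1]=[0, 2, 0, 0], msg_vec=[0, 2, 0, 0]; VV[2]=max(VV[2],msg_vec) then VV[2][2]++ -> VV[2]=[0, 2, 1, 0]
Event 6: SEND 3->1: VV[3][3]++ -> VV[3]=[1, 0, 0, 4], msg_vec=[1, 0, 0, 4]; VV[1]=max(VV[1],msg_vec) then VV[1][1]++ -> VV[1]=[1, 3, 0, 4]
Event 7: LOCAL 1: VV[1][1]++ -> VV[1]=[1, 4, 0, 4]
Event 8: SEND 1->3: VV[1][1]++ -> VV[1]=[1, 5, 0, 4], msg_vec=[1, 5, 0, 4]; VV[3]=max(VV[3],msg_vec) then VV[3][3]++ -> VV[3]=[1, 5, 0, 5]
Event 9: SEND 1->2: VV[1][1]++ -> VV[1]=[1, 6, 0, 4], msg_vec=[1, 6, 0, 4]; VV[2]=max(VV[2],msg_vec) then VV[2][2]++ -> VV[2]=[1, 6, 2, 4]
Event 10: SEND 3->1: VV[3][3]++ -> VV[3]=[1, 5, 0, 6], msg_vec=[1, 5, 0, 6]; VV[1]=max(VV[1],msg_vec) then VV[1][1]++ -> VV[1]=[1, 7, 0, 6]
Event 1 stamp: [1, 0, 0, 0]
Event 5 stamp: [0, 2, 0, 0]
[1, 0, 0, 0] <= [0, 2, 0, 0]? False
[0, 2, 0, 0] <= [1, 0, 0, 0]? False
Relation: concurrent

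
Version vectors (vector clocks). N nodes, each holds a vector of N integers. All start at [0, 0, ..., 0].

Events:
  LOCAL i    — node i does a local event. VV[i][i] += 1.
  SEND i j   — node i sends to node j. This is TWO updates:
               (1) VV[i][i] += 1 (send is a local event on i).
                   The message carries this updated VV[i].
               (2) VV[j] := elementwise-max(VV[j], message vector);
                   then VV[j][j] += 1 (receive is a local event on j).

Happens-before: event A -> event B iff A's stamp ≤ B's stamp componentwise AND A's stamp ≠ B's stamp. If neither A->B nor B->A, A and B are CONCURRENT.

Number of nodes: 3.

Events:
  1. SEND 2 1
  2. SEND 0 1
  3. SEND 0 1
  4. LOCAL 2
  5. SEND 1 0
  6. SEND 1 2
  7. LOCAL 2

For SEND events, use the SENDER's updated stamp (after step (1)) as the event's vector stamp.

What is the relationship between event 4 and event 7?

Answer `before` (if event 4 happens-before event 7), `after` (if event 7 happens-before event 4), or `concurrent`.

Initial: VV[0]=[0, 0, 0]
Initial: VV[1]=[0, 0, 0]
Initial: VV[2]=[0, 0, 0]
Event 1: SEND 2->1: VV[2][2]++ -> VV[2]=[0, 0, 1], msg_vec=[0, 0, 1]; VV[1]=max(VV[1],msg_vec) then VV[1][1]++ -> VV[1]=[0, 1, 1]
Event 2: SEND 0->1: VV[0][0]++ -> VV[0]=[1, 0, 0], msg_vec=[1, 0, 0]; VV[1]=max(VV[1],msg_vec) then VV[1][1]++ -> VV[1]=[1, 2, 1]
Event 3: SEND 0->1: VV[0][0]++ -> VV[0]=[2, 0, 0], msg_vec=[2, 0, 0]; VV[1]=max(VV[1],msg_vec) then VV[1][1]++ -> VV[1]=[2, 3, 1]
Event 4: LOCAL 2: VV[2][2]++ -> VV[2]=[0, 0, 2]
Event 5: SEND 1->0: VV[1][1]++ -> VV[1]=[2, 4, 1], msg_vec=[2, 4, 1]; VV[0]=max(VV[0],msg_vec) then VV[0][0]++ -> VV[0]=[3, 4, 1]
Event 6: SEND 1->2: VV[1][1]++ -> VV[1]=[2, 5, 1], msg_vec=[2, 5, 1]; VV[2]=max(VV[2],msg_vec) then VV[2][2]++ -> VV[2]=[2, 5, 3]
Event 7: LOCAL 2: VV[2][2]++ -> VV[2]=[2, 5, 4]
Event 4 stamp: [0, 0, 2]
Event 7 stamp: [2, 5, 4]
[0, 0, 2] <= [2, 5, 4]? True
[2, 5, 4] <= [0, 0, 2]? False
Relation: before

Answer: before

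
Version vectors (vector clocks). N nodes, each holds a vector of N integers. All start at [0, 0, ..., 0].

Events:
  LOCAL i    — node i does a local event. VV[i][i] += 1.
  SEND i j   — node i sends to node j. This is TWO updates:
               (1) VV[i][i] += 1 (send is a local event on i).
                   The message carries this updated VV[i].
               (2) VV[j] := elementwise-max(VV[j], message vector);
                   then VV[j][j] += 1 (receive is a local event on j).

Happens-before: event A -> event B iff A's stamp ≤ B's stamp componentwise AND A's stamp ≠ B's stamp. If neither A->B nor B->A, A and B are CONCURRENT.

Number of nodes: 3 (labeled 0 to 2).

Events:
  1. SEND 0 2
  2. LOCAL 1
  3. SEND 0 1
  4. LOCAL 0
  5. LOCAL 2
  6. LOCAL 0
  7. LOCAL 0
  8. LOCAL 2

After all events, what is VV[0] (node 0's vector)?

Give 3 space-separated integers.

Answer: 5 0 0

Derivation:
Initial: VV[0]=[0, 0, 0]
Initial: VV[1]=[0, 0, 0]
Initial: VV[2]=[0, 0, 0]
Event 1: SEND 0->2: VV[0][0]++ -> VV[0]=[1, 0, 0], msg_vec=[1, 0, 0]; VV[2]=max(VV[2],msg_vec) then VV[2][2]++ -> VV[2]=[1, 0, 1]
Event 2: LOCAL 1: VV[1][1]++ -> VV[1]=[0, 1, 0]
Event 3: SEND 0->1: VV[0][0]++ -> VV[0]=[2, 0, 0], msg_vec=[2, 0, 0]; VV[1]=max(VV[1],msg_vec) then VV[1][1]++ -> VV[1]=[2, 2, 0]
Event 4: LOCAL 0: VV[0][0]++ -> VV[0]=[3, 0, 0]
Event 5: LOCAL 2: VV[2][2]++ -> VV[2]=[1, 0, 2]
Event 6: LOCAL 0: VV[0][0]++ -> VV[0]=[4, 0, 0]
Event 7: LOCAL 0: VV[0][0]++ -> VV[0]=[5, 0, 0]
Event 8: LOCAL 2: VV[2][2]++ -> VV[2]=[1, 0, 3]
Final vectors: VV[0]=[5, 0, 0]; VV[1]=[2, 2, 0]; VV[2]=[1, 0, 3]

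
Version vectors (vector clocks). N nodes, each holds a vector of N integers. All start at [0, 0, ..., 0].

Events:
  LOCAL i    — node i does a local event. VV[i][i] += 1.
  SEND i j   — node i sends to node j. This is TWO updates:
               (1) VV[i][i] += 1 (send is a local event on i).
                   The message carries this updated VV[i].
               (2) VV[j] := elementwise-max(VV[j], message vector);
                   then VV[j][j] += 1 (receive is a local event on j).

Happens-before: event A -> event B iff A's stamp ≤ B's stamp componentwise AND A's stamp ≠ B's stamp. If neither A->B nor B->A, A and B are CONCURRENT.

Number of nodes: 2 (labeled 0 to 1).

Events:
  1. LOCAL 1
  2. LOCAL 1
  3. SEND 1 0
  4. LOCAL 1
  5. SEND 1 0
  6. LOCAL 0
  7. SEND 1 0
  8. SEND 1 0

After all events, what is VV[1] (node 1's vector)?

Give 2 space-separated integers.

Initial: VV[0]=[0, 0]
Initial: VV[1]=[0, 0]
Event 1: LOCAL 1: VV[1][1]++ -> VV[1]=[0, 1]
Event 2: LOCAL 1: VV[1][1]++ -> VV[1]=[0, 2]
Event 3: SEND 1->0: VV[1][1]++ -> VV[1]=[0, 3], msg_vec=[0, 3]; VV[0]=max(VV[0],msg_vec) then VV[0][0]++ -> VV[0]=[1, 3]
Event 4: LOCAL 1: VV[1][1]++ -> VV[1]=[0, 4]
Event 5: SEND 1->0: VV[1][1]++ -> VV[1]=[0, 5], msg_vec=[0, 5]; VV[0]=max(VV[0],msg_vec) then VV[0][0]++ -> VV[0]=[2, 5]
Event 6: LOCAL 0: VV[0][0]++ -> VV[0]=[3, 5]
Event 7: SEND 1->0: VV[1][1]++ -> VV[1]=[0, 6], msg_vec=[0, 6]; VV[0]=max(VV[0],msg_vec) then VV[0][0]++ -> VV[0]=[4, 6]
Event 8: SEND 1->0: VV[1][1]++ -> VV[1]=[0, 7], msg_vec=[0, 7]; VV[0]=max(VV[0],msg_vec) then VV[0][0]++ -> VV[0]=[5, 7]
Final vectors: VV[0]=[5, 7]; VV[1]=[0, 7]

Answer: 0 7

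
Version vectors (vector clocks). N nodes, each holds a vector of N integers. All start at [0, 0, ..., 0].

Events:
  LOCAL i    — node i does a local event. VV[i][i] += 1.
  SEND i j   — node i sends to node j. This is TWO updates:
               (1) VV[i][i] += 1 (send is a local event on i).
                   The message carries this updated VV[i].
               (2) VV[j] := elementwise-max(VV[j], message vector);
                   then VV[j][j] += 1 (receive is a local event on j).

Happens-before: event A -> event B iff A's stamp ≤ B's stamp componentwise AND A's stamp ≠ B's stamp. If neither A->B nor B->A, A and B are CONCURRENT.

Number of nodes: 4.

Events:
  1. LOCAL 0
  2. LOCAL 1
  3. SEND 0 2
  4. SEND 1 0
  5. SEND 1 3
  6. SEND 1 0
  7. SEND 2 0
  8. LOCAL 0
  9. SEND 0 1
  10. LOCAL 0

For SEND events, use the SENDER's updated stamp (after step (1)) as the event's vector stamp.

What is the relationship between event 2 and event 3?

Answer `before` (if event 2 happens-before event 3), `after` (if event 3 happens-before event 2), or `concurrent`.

Initial: VV[0]=[0, 0, 0, 0]
Initial: VV[1]=[0, 0, 0, 0]
Initial: VV[2]=[0, 0, 0, 0]
Initial: VV[3]=[0, 0, 0, 0]
Event 1: LOCAL 0: VV[0][0]++ -> VV[0]=[1, 0, 0, 0]
Event 2: LOCAL 1: VV[1][1]++ -> VV[1]=[0, 1, 0, 0]
Event 3: SEND 0->2: VV[0][0]++ -> VV[0]=[2, 0, 0, 0], msg_vec=[2, 0, 0, 0]; VV[2]=max(VV[2],msg_vec) then VV[2][2]++ -> VV[2]=[2, 0, 1, 0]
Event 4: SEND 1->0: VV[1][1]++ -> VV[1]=[0, 2, 0, 0], msg_vec=[0, 2, 0, 0]; VV[0]=max(VV[0],msg_vec) then VV[0][0]++ -> VV[0]=[3, 2, 0, 0]
Event 5: SEND 1->3: VV[1][1]++ -> VV[1]=[0, 3, 0, 0], msg_vec=[0, 3, 0, 0]; VV[3]=max(VV[3],msg_vec) then VV[3][3]++ -> VV[3]=[0, 3, 0, 1]
Event 6: SEND 1->0: VV[1][1]++ -> VV[1]=[0, 4, 0, 0], msg_vec=[0, 4, 0, 0]; VV[0]=max(VV[0],msg_vec) then VV[0][0]++ -> VV[0]=[4, 4, 0, 0]
Event 7: SEND 2->0: VV[2][2]++ -> VV[2]=[2, 0, 2, 0], msg_vec=[2, 0, 2, 0]; VV[0]=max(VV[0],msg_vec) then VV[0][0]++ -> VV[0]=[5, 4, 2, 0]
Event 8: LOCAL 0: VV[0][0]++ -> VV[0]=[6, 4, 2, 0]
Event 9: SEND 0->1: VV[0][0]++ -> VV[0]=[7, 4, 2, 0], msg_vec=[7, 4, 2, 0]; VV[1]=max(VV[1],msg_vec) then VV[1][1]++ -> VV[1]=[7, 5, 2, 0]
Event 10: LOCAL 0: VV[0][0]++ -> VV[0]=[8, 4, 2, 0]
Event 2 stamp: [0, 1, 0, 0]
Event 3 stamp: [2, 0, 0, 0]
[0, 1, 0, 0] <= [2, 0, 0, 0]? False
[2, 0, 0, 0] <= [0, 1, 0, 0]? False
Relation: concurrent

Answer: concurrent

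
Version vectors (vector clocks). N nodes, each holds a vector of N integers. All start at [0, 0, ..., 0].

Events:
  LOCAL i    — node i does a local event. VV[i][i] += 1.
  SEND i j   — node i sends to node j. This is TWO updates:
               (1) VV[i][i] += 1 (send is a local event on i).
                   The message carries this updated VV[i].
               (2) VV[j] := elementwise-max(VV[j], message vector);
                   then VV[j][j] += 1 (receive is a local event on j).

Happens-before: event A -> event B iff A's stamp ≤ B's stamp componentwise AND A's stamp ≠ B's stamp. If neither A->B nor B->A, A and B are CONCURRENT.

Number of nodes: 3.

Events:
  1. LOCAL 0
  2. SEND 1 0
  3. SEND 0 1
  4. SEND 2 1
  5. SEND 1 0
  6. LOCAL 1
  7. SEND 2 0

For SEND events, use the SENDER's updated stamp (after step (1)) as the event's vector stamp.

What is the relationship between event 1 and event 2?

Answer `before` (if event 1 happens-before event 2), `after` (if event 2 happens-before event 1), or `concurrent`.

Answer: concurrent

Derivation:
Initial: VV[0]=[0, 0, 0]
Initial: VV[1]=[0, 0, 0]
Initial: VV[2]=[0, 0, 0]
Event 1: LOCAL 0: VV[0][0]++ -> VV[0]=[1, 0, 0]
Event 2: SEND 1->0: VV[1][1]++ -> VV[1]=[0, 1, 0], msg_vec=[0, 1, 0]; VV[0]=max(VV[0],msg_vec) then VV[0][0]++ -> VV[0]=[2, 1, 0]
Event 3: SEND 0->1: VV[0][0]++ -> VV[0]=[3, 1, 0], msg_vec=[3, 1, 0]; VV[1]=max(VV[1],msg_vec) then VV[1][1]++ -> VV[1]=[3, 2, 0]
Event 4: SEND 2->1: VV[2][2]++ -> VV[2]=[0, 0, 1], msg_vec=[0, 0, 1]; VV[1]=max(VV[1],msg_vec) then VV[1][1]++ -> VV[1]=[3, 3, 1]
Event 5: SEND 1->0: VV[1][1]++ -> VV[1]=[3, 4, 1], msg_vec=[3, 4, 1]; VV[0]=max(VV[0],msg_vec) then VV[0][0]++ -> VV[0]=[4, 4, 1]
Event 6: LOCAL 1: VV[1][1]++ -> VV[1]=[3, 5, 1]
Event 7: SEND 2->0: VV[2][2]++ -> VV[2]=[0, 0, 2], msg_vec=[0, 0, 2]; VV[0]=max(VV[0],msg_vec) then VV[0][0]++ -> VV[0]=[5, 4, 2]
Event 1 stamp: [1, 0, 0]
Event 2 stamp: [0, 1, 0]
[1, 0, 0] <= [0, 1, 0]? False
[0, 1, 0] <= [1, 0, 0]? False
Relation: concurrent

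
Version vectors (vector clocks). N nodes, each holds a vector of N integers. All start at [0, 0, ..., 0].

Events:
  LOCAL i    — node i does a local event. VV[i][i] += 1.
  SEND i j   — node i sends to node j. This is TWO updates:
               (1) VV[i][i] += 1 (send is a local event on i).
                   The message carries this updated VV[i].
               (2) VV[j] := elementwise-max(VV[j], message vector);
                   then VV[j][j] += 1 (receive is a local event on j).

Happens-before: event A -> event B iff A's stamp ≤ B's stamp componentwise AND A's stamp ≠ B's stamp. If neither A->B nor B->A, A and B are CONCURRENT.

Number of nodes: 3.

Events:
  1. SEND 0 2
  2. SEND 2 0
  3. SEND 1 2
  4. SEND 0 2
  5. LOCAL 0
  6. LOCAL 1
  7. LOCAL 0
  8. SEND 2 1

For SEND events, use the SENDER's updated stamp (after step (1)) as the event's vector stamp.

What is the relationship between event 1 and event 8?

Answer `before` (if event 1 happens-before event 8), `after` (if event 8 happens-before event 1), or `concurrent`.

Initial: VV[0]=[0, 0, 0]
Initial: VV[1]=[0, 0, 0]
Initial: VV[2]=[0, 0, 0]
Event 1: SEND 0->2: VV[0][0]++ -> VV[0]=[1, 0, 0], msg_vec=[1, 0, 0]; VV[2]=max(VV[2],msg_vec) then VV[2][2]++ -> VV[2]=[1, 0, 1]
Event 2: SEND 2->0: VV[2][2]++ -> VV[2]=[1, 0, 2], msg_vec=[1, 0, 2]; VV[0]=max(VV[0],msg_vec) then VV[0][0]++ -> VV[0]=[2, 0, 2]
Event 3: SEND 1->2: VV[1][1]++ -> VV[1]=[0, 1, 0], msg_vec=[0, 1, 0]; VV[2]=max(VV[2],msg_vec) then VV[2][2]++ -> VV[2]=[1, 1, 3]
Event 4: SEND 0->2: VV[0][0]++ -> VV[0]=[3, 0, 2], msg_vec=[3, 0, 2]; VV[2]=max(VV[2],msg_vec) then VV[2][2]++ -> VV[2]=[3, 1, 4]
Event 5: LOCAL 0: VV[0][0]++ -> VV[0]=[4, 0, 2]
Event 6: LOCAL 1: VV[1][1]++ -> VV[1]=[0, 2, 0]
Event 7: LOCAL 0: VV[0][0]++ -> VV[0]=[5, 0, 2]
Event 8: SEND 2->1: VV[2][2]++ -> VV[2]=[3, 1, 5], msg_vec=[3, 1, 5]; VV[1]=max(VV[1],msg_vec) then VV[1][1]++ -> VV[1]=[3, 3, 5]
Event 1 stamp: [1, 0, 0]
Event 8 stamp: [3, 1, 5]
[1, 0, 0] <= [3, 1, 5]? True
[3, 1, 5] <= [1, 0, 0]? False
Relation: before

Answer: before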